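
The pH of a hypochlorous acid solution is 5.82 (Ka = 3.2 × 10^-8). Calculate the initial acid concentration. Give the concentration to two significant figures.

C₀ = 7.3 × 10^-5 M

[H+] = 10^(-5.82) = 1.51 × 10^-6 M = x
Ka = x²/(C₀ − x) ⇒ C₀ = x + x²/Ka
C₀ = 1.51 × 10^-6 + (1.51 × 10^-6)²/(3.2 × 10^-8) = 7.28 × 10^-5 M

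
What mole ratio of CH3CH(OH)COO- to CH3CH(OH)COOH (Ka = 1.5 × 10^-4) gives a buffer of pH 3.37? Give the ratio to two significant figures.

ratio = 0.35

pKa = -log(1.5 × 10^-4) = 3.824
pH = pKa + log(r) ⇒ log(r) = 3.37 − 3.824 = -0.454
r = [CH3CH(OH)COO-]/[CH3CH(OH)COOH] = 10^(-0.454) = 0.352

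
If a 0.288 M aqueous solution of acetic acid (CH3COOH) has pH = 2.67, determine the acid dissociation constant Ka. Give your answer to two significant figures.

Ka = 1.6 × 10^-5

[H+] = 10^(-2.67) = 2.14 × 10^-3 M
At equilibrium [HA] = 0.288 − 2.14 × 10^-3 = 2.86 × 10^-1 M
Ka = [H+][A-]/[HA] = (2.14 × 10^-3)² / 2.86 × 10^-1 = 1.6 × 10^-5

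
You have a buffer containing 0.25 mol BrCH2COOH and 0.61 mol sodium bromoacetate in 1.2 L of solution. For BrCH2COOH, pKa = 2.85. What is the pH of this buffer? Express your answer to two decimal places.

pH = 3.24

Using pH = pKa + log([base]/[acid]) with [base]/[acid] = 0.61/0.25:
pH = 2.85 + (+0.387) = 3.24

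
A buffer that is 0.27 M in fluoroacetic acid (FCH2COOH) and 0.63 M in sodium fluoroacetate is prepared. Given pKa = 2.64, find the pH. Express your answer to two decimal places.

Henderson–Hasselbalch: pH = pKa + log([FCH2COO-]/[FCH2COOH]) = 2.64 + log(0.63/0.27)
pH = 2.64 + (+0.368) = 3.01

pH = 3.01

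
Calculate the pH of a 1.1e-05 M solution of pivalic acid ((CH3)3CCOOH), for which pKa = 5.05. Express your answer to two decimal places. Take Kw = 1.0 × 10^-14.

pH = 5.19

(CH3)3CCOOH ⇌ (CH3)3CCOO- + H+
Ka = 10^(−5.05) = 8.91 × 10^-6
From the ICE table, Ka = x²/(1.1e-05 − x) = 8.91 × 10^-6.
x is not negligible relative to C₀; solve x² + 8.91e-06·x − 9.8e-11 = 0.
x = [−8.91e-06 + √(8.91e-06² + 3.92e-10)]/2 = 6.40 × 10^-6 M
pH = −log(6.40 × 10^-6) = 5.19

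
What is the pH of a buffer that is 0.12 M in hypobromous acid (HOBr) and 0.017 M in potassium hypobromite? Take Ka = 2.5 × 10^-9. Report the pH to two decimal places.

pH = 7.75

pKa = −log(2.5 × 10^-9) = 8.602
Henderson–Hasselbalch: pH = pKa + log([OBr-]/[HOBr]) = 8.602 + log(0.017/0.12)
pH = 8.602 + (-0.849) = 7.75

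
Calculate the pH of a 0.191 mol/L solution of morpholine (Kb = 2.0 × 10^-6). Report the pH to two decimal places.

pH = 10.79

C4H8ONH + H2O ⇌ C4H8ONH2+ + OH-
Kb = x²/(0.191 − x) = 2.0 × 10^-6
Neglecting x in the denominator: x = √(2.0 × 10^-6 × 0.191) = 6.18 × 10^-4 M
pOH = 3.21, so pH = 14.00 − pOH = 10.79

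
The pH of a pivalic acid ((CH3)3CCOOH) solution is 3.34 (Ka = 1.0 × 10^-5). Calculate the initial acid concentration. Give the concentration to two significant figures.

C₀ = 2.1 × 10^-2 M

[H+] = 10^(-3.34) = 4.57 × 10^-4 M = x
Ka = x²/(C₀ − x) ⇒ C₀ = x + x²/Ka
C₀ = 4.57 × 10^-4 + (4.57 × 10^-4)²/(1.0 × 10^-5) = 2.13 × 10^-2 M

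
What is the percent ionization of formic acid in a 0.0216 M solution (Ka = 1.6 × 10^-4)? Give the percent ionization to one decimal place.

8.2%

HCOOH ⇌ HCOO- + H+; let x = [H+] at equilibrium.
Ka = x²/(C₀ − x); solving the quadratic gives x = 1.78 × 10^-3 M.
Fraction ionized = 1.78 × 10^-3 / 0.0216 = 0.0824 → 8.2%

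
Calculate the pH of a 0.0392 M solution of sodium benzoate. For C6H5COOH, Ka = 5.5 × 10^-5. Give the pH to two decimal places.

C6H5COO- is the conjugate base of the weak acid C6H5COOH.
Kb = Kw/Ka = 1.0×10^-14 / 5.5 × 10^-5 = 1.82 × 10^-10
Kb = x²/(0.0392 − x) = 1.82 × 10^-10
Assume x ≪ 0.0392: x ≈ √(1.82 × 10^-10 × 0.0392) = 2.67 × 10^-6 M
pOH = −log(2.67 × 10^-6) = 5.57; pH = 14.00 − 5.57 = 8.43

pH = 8.43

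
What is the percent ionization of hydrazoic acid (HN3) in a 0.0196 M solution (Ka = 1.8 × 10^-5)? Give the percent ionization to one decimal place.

HN3 ⇌ N3- + H+; let x = [H+] at equilibrium.
x ≈ √(Ka·C₀) = √(1.8 × 10^-5 × 0.0196) = 5.94 × 10^-4 M
Fraction ionized = 5.94 × 10^-4 / 0.0196 = 0.0303 → 3.0%

3.0%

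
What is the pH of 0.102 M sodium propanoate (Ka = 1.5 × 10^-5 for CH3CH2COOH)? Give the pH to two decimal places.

pH = 8.92

CH3CH2COO- is the conjugate base of the weak acid CH3CH2COOH.
Kb = Kw/Ka = 1.0×10^-14 / 1.5 × 10^-5 = 6.67 × 10^-10
From the ICE table, Kb = [OH-]²/(0.102 − [OH-]) = 6.67 × 10^-10.
Since Kb ≪ C₀, [OH-] ≈ √(Kb·C₀) = 8.25 × 10^-6 M.
Check: 0.0081% ionized — well under 5%, approximation valid.
pOH = 5.08, so pH = 14.00 − pOH = 8.92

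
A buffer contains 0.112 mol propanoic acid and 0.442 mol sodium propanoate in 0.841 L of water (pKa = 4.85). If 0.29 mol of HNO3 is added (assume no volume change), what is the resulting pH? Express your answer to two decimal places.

After neutralization: n(CH3CH2COOH) = 0.402 mol, n(CH3CH2COO-) = 0.152 mol.
pH = pKa + log(n_CH3CH2COO-/n_CH3CH2COOH) = 4.85 + log(0.152/0.402) = 4.85 + (-0.422)

pH = 4.43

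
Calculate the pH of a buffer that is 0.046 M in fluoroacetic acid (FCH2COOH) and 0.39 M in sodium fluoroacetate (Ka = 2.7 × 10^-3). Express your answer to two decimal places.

pH = 3.50

pKa = −log(2.7 × 10^-3) = 2.569
Using pH = pKa + log([base]/[acid]) with [base]/[acid] = 0.39/0.046:
pH = 2.569 + (+0.928) = 3.50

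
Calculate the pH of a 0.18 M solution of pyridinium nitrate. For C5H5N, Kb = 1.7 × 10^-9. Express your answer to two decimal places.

C5H5NH+ is the conjugate acid of the weak base C5H5N.
Ka = Kw/Kb = 1.0×10^-14 / 1.7 × 10^-9 = 5.88 × 10^-6
From the ICE table, Ka = [H+]²/(0.18 − [H+]) = 5.88 × 10^-6.
Since Ka ≪ C₀, [H+] ≈ √(Ka·C₀) = 1.03 × 10^-3 M.
pH = −log(1.03 × 10^-3) = 2.99

pH = 2.99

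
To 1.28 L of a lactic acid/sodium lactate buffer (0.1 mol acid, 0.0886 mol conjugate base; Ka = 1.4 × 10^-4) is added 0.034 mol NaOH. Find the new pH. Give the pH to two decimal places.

OH- converts CH3CH(OH)COOH to CH3CH(OH)COO-: CH3CH(OH)COOH → 0.066 mol, CH3CH(OH)COO- → 0.123 mol.
pKa = −log(1.4 × 10^-4) = 3.854
Henderson–Hasselbalch with mole ratio 0.123/0.066: pH = 3.854 + (+0.270)

pH = 4.12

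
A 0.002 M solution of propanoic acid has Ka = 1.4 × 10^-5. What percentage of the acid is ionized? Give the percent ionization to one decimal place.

8.0%

CH3CH2COOH ⇌ CH3CH2COO- + H+; let x = [H+] at equilibrium.
Solve x² + 1.4e-05x − 2.8e-08 = 0 → x = 1.60 × 10^-4 M
% ionization = x/C₀ × 100% = 1.60 × 10^-4/0.002 × 100% = 8.0%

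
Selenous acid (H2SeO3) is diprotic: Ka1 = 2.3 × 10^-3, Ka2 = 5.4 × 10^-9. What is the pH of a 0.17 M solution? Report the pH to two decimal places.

pH = 1.73

Since Ka1 ≫ Ka2, the first ionization dominates [H+].
Ka1 = x²/(0.17 − x) = 2.3 × 10^-3
Solving the quadratic: x = (−Ka1 + √(Ka1² + 4·Ka1·C₀))/2 = 1.87 × 10^-2 M
pH = −log(1.87 × 10^-2) = 1.73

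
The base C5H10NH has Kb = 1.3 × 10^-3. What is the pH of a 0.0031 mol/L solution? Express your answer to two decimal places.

pH = 11.16

C5H10NH + H2O ⇌ C5H10NH2+ + OH-
From the ICE table, Kb = x²/(0.0031 − x) = 1.3 × 10^-3.
The 5% rule fails; solving x² + Kb·x − Kb·C₀ = 0 exactly:
x = (−Kb + √(Kb² + 4·Kb·C₀))/2 = 1.46 × 10^-3 M
pOH = −log(1.46 × 10^-3) = 2.84; pH = 14.00 − 2.84 = 11.16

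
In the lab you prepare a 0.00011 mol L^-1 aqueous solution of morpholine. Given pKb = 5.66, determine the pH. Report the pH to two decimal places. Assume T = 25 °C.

pH = 9.16

C4H8ONH + H2O ⇌ C4H8ONH2+ + OH-
Kb = 10^(−5.66) = 2.19 × 10^-6
Let x = [OH-] at equilibrium. Kb = x²/(0.00011 − x).
x is not negligible relative to C₀; solve x² + 2.19e-06·x − 2.41e-10 = 0.
x = (−Kb + √(Kb² + 4·Kb·C₀))/2 = 1.45 × 10^-5 M
pOH = −log(1.45 × 10^-5) = 4.84; pH = 14.00 − 4.84 = 9.16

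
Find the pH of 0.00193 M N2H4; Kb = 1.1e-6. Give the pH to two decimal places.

pH = 9.66

N2H4 + H2O ⇌ N2H5+ + OH-
From the ICE table, Kb = x²/(0.00193 − x) = 1.1 × 10^-6.
Assume x ≪ 0.00193: x ≈ √(1.1 × 10^-6 × 0.00193) = 4.61 × 10^-5 M
(x/C₀ = 2.4% < 5%, so the approximation holds.)
pOH = 4.34, so pH = 14.00 − pOH = 9.66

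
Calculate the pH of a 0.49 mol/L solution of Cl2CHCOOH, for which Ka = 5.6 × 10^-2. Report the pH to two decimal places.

pH = 0.85

Cl2CHCOOH ⇌ Cl2CHCOO- + H+
From the ICE table, Ka = x²/(0.49 − x) = 5.6 × 10^-2.
The 5% rule fails; solving x² + Ka·x − Ka·C₀ = 0 exactly:
x = (−Ka + √(Ka² + 4·Ka·C₀))/2 = 1.40 × 10^-1 M
pH = −log[H+] = −log(1.40 × 10^-1) = 0.85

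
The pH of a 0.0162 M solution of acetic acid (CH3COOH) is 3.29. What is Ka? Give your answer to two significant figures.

Ka = 1.7 × 10^-5

[H+] = 10^(-3.29) = 5.13 × 10^-4 M
At equilibrium [HA] = 0.0162 − 5.13 × 10^-4 = 1.57 × 10^-2 M
Ka = [H+][A-]/[HA] = (5.13 × 10^-4)² / 1.57 × 10^-2 = 1.7 × 10^-5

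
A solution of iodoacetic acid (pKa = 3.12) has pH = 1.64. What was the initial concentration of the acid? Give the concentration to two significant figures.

C₀ = 7.1 × 10^-1 M

[H+] = 10^(-1.64) = 2.29 × 10^-2 M = x
Ka = 10^(−3.12) = 7.59 × 10^-4
Ka = x²/(C₀ − x) ⇒ C₀ = x + x²/Ka
C₀ = 2.29 × 10^-2 + (2.29 × 10^-2)²/(7.59 × 10^-4) = 7.14 × 10^-1 M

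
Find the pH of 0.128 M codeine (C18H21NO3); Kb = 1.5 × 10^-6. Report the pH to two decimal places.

pH = 10.64

C18H21NO3 + H2O ⇌ C18H22NO3+ + OH-
Kb = [OH-]²/(0.128 − [OH-]) = 1.5 × 10^-6
Assume [OH-] ≪ 0.128: [OH-] ≈ √(1.5 × 10^-6 × 0.128) = 4.38 × 10^-4 M
Check: 0.34% ionized — well under 5%, approximation valid.
pOH = −log(4.38 × 10^-4) = 3.36; pH = 14.00 − 3.36 = 10.64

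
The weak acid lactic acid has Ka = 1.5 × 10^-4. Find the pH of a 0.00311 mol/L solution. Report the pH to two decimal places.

CH3CH(OH)COOH ⇌ CH3CH(OH)COO- + H+
From the ICE table, Ka = [H+]²/(0.00311 − [H+]) = 1.5 × 10^-4.
Here C₀/Ka ≈ 20.7, so the small-[H+] approximation fails. Use the quadratic:
[H+] = (−Ka + √(Ka² + 4·Ka·C₀))/2 = 6.12 × 10^-4 M
pH = −log[H+] = −log(6.12 × 10^-4) = 3.21

pH = 3.21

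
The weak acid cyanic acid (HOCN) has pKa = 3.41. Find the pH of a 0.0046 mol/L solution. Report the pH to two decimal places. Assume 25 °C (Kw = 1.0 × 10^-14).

HOCN ⇌ OCN- + H+
Ka = 10^(−3.41) = 3.89 × 10^-4
From the ICE table, Ka = x²/(0.0046 − x) = 3.89 × 10^-4.
The 5% rule fails; solving x² + Ka·x − Ka·C₀ = 0 exactly:
x = (−Ka + √(Ka² + 4·Ka·C₀))/2 = 1.16 × 10^-3 M
pH = −log[H+] = −log(1.16 × 10^-3) = 2.94

pH = 2.94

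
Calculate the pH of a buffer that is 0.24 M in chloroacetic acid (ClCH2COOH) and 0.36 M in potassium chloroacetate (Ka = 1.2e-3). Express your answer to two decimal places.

pH = 3.10

pKa = −log(1.2 × 10^-3) = 2.921
pH = pKa + log([A⁻]/[HA]) = 2.921 + log(0.36/0.24)
pH = 2.921 + (+0.176) = 3.10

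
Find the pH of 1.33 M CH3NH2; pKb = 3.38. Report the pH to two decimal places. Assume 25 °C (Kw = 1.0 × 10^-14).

CH3NH2 + H2O ⇌ CH3NH3+ + OH-
Kb = 10^(−3.38) = 4.17 × 10^-4
Kb = x²/(1.33 − x) = 4.17 × 10^-4
Neglecting x in the denominator: x = √(4.17 × 10^-4 × 1.33) = 2.36 × 10^-2 M
Check: 1.8% ionized — well under 5%, approximation valid.
pOH = 1.63, so pH = 14.00 − pOH = 12.37

pH = 12.37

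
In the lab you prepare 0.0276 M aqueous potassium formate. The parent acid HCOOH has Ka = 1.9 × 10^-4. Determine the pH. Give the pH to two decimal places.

pH = 8.08

HCOO- is the conjugate base of the weak acid HCOOH.
Kb = Kw/Ka = 1.0×10^-14 / 1.9 × 10^-4 = 5.26 × 10^-11
From the ICE table, Kb = [OH-]²/(0.0276 − [OH-]) = 5.26 × 10^-11.
Neglecting [OH-] in the denominator: [OH-] = √(5.26 × 10^-11 × 0.0276) = 1.20 × 10^-6 M
pOH = 5.92, so pH = 14.00 − pOH = 8.08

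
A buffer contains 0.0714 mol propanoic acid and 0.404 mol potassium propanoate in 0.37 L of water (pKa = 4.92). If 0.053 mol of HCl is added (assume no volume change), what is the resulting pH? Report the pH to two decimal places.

pH = 5.37

Added H+ converts CH3CH2COO- to CH3CH2COOH: CH3CH2COOH → 0.124 mol, CH3CH2COO- → 0.351 mol.
pH = pKa + log([A⁻]/[HA]) = 4.92 + log(0.351/0.124) = 4.92 +0.452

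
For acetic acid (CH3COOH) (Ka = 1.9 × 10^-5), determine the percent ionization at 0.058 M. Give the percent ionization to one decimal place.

CH3COOH ⇌ CH3COO- + H+; let x = [H+] at equilibrium.
x ≈ √(Ka·C₀) = √(1.9 × 10^-5 × 0.058) = 1.05 × 10^-3 M
% ionization = x/C₀ × 100% = 1.05 × 10^-3/0.058 × 100% = 1.8%

1.8%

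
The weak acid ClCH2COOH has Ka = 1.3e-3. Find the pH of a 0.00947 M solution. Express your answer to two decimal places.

ClCH2COOH ⇌ ClCH2COO- + H+
Let x = [H+] at equilibrium. Ka = x²/(0.00947 − x).
Here C₀/Ka ≈ 7.28, so the small-x approximation fails. Use the quadratic:
x = [−0.0013 + √(0.0013² + 4.92e-05)]/2 = 2.92 × 10^-3 M
pH = −log(2.92 × 10^-3) = 2.53

pH = 2.53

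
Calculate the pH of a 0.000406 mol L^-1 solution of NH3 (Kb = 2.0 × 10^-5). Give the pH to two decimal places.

NH3 + H2O ⇌ NH4+ + OH-
Kb = x²/(0.000406 − x) = 2.0 × 10^-5
Here C₀/Kb ≈ 20.3, so the small-x approximation fails. Use the quadratic:
x = (−Kb + √(Kb² + 4·Kb·C₀))/2 = 8.07 × 10^-5 M
pOH = −log(8.07 × 10^-5) = 4.09; pH = 14.00 − 4.09 = 9.91

pH = 9.91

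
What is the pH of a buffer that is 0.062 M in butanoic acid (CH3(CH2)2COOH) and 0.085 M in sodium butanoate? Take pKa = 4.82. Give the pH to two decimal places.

Using pH = pKa + log([base]/[acid]) with [base]/[acid] = 0.085/0.062:
pH = 4.82 + (+0.137) = 4.96

pH = 4.96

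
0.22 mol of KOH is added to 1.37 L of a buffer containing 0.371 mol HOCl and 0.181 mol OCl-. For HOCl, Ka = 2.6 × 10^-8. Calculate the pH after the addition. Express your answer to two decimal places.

After neutralization: n(HOCl) = 0.151 mol, n(OCl-) = 0.401 mol.
pKa = −log(2.6 × 10^-8) = 7.585
Henderson–Hasselbalch with mole ratio 0.401/0.151: pH = 7.585 + (+0.424)

pH = 8.01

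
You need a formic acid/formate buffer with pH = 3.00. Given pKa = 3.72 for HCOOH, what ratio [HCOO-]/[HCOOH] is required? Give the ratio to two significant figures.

pH = pKa + log(r) ⇒ log(r) = 3.00 − 3.72 = -0.72
r = [HCOO-]/[HCOOH] = 10^(-0.72) = 0.191

ratio = 0.19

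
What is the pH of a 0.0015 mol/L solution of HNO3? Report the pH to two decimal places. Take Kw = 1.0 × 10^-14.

HNO3 is a strong acid and dissociates completely, so [H+] = 0.0015 M.
pH = -log(0.0015) = 2.82

pH = 2.82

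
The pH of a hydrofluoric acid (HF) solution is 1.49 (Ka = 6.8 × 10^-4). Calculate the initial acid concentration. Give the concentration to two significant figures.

[H+] = 10^(-1.49) = 3.24 × 10^-2 M = x
Ka = x²/(C₀ − x) ⇒ C₀ = x + x²/Ka
C₀ = 3.24 × 10^-2 + (3.24 × 10^-2)²/(6.8 × 10^-4) = 1.58 M

C₀ = 1.6 M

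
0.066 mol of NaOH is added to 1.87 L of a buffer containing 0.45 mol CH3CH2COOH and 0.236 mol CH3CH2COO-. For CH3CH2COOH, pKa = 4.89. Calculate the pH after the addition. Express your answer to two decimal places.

pH = 4.79

OH- converts CH3CH2COOH to CH3CH2COO-: CH3CH2COOH → 0.384 mol, CH3CH2COO- → 0.302 mol.
Henderson–Hasselbalch with mole ratio 0.302/0.384: pH = 4.89 + (-0.104)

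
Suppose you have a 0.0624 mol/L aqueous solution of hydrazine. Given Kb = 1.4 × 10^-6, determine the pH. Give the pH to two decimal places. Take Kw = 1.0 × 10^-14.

pH = 10.47

N2H4 + H2O ⇌ N2H5+ + OH-
From the ICE table, Kb = [OH-]²/(0.0624 − [OH-]) = 1.4 × 10^-6.
Neglecting [OH-] in the denominator: [OH-] = √(1.4 × 10^-6 × 0.0624) = 2.96 × 10^-4 M
([OH-]/C₀ = 0.47% < 5%, so the approximation holds.)
pOH = −log(2.96 × 10^-4) = 3.53; pH = 14.00 − 3.53 = 10.47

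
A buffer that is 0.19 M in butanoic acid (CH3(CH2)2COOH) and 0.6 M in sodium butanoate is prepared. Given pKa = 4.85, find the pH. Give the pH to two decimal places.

Using pH = pKa + log([base]/[acid]) with [base]/[acid] = 0.6/0.19:
pH = 4.85 + (+0.499) = 5.35

pH = 5.35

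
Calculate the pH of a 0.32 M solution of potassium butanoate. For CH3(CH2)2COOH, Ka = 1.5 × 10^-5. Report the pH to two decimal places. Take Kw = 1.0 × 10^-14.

pH = 9.16

CH3(CH2)2COO- is the conjugate base of the weak acid CH3(CH2)2COOH.
Kb = Kw/Ka = 1.0×10^-14 / 1.5 × 10^-5 = 6.67 × 10^-10
From the ICE table, Kb = x²/(0.32 − x) = 6.67 × 10^-10.
Neglecting x in the denominator: x = √(6.67 × 10^-10 × 0.32) = 1.46 × 10^-5 M
(x/C₀ = 0.0046% < 5%, so the approximation holds.)
pOH = 4.84, so pH = 14.00 − pOH = 9.16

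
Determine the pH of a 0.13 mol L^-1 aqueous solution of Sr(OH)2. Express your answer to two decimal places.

Sr(OH)2 is a strong base (each formula unit releases 2 OH-); [OH-] = 0.26 M.
pOH = -log(0.26) = 0.59
pH = 14.00 - 0.59 = 13.41

pH = 13.41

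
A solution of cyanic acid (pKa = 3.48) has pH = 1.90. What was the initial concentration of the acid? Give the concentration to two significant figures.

[H+] = 10^(-1.90) = 1.26 × 10^-2 M = x
Ka = 10^(−3.48) = 3.31 × 10^-4
Ka = x²/(C₀ − x) ⇒ C₀ = x + x²/Ka
C₀ = 1.26 × 10^-2 + (1.26 × 10^-2)²/(3.31 × 10^-4) = 4.92 × 10^-1 M

C₀ = 4.9 × 10^-1 M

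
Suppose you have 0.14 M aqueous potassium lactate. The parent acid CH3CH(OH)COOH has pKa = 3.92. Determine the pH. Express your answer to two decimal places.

pH = 8.53

CH3CH(OH)COO- is the conjugate base of the weak acid CH3CH(OH)COOH.
Ka = 10^(−3.92) = 1.20 × 10^-4
Kb = Kw/Ka = 1.0×10^-14 / 1.20 × 10^-4 = 8.33 × 10^-11
Kb = [OH-]²/(0.14 − [OH-]) = 8.33 × 10^-11
Neglecting [OH-] in the denominator: [OH-] = √(8.33 × 10^-11 × 0.14) = 3.41 × 10^-6 M
([OH-]/C₀ = 0.0024% < 5%, so the approximation holds.)
pOH = −log(3.41 × 10^-6) = 5.47; pH = 14.00 − 5.47 = 8.53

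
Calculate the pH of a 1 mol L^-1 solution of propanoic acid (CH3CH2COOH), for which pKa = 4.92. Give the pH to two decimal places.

pH = 2.46

CH3CH2COOH ⇌ CH3CH2COO- + H+
Ka = 10^(−4.92) = 1.20 × 10^-5
Ka = x²/(1 − x) = 1.20 × 10^-5
Assume x ≪ 1: x ≈ √(1.20 × 10^-5 × 1) = 3.46 × 10^-3 M
Check: 0.35% ionized — well under 5%, approximation valid.
pH = −log(3.46 × 10^-3) = 2.46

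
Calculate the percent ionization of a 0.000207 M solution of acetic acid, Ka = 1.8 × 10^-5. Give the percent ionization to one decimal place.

CH3COOH ⇌ CH3COO- + H+; let x = [H+] at equilibrium.
Ka = x²/(C₀ − x); solving the quadratic gives x = 5.27 × 10^-5 M.
Fraction ionized = 5.27 × 10^-5 / 0.000207 = 0.2546 → 25.5%

25.5%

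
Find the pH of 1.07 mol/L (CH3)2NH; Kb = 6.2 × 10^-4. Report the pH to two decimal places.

(CH3)2NH + H2O ⇌ (CH3)2NH2+ + OH-
Let x = [OH-] at equilibrium. Kb = x²/(1.07 − x).
Since Kb ≪ C₀, x ≈ √(Kb·C₀) = 2.58 × 10^-2 M.
(x/C₀ = 2.4% < 5%, so the approximation holds.)
pOH = −log(2.58 × 10^-2) = 1.59; pH = 14.00 − 1.59 = 12.41

pH = 12.41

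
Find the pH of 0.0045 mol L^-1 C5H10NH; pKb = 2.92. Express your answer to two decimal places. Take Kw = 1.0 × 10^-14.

pH = 11.26

C5H10NH + H2O ⇌ C5H10NH2+ + OH-
Kb = 10^(−2.92) = 1.20 × 10^-3
Kb = [OH-]²/(0.0045 − [OH-]) = 1.20 × 10^-3
Here C₀/Kb ≈ 3.75, so the small-[OH-] approximation fails. Use the quadratic:
[OH-] = (−Kb + √(Kb² + 4·Kb·C₀))/2 = 1.80 × 10^-3 M
pOH = 2.74, so pH = 14.00 − pOH = 11.26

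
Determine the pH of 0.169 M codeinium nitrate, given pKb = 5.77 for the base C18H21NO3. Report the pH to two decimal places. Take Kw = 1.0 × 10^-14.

pH = 4.50

C18H22NO3+ is the conjugate acid of the weak base C18H21NO3.
Kb = 10^(−5.77) = 1.70 × 10^-6
Ka = Kw/Kb = 1.0×10^-14 / 1.70 × 10^-6 = 5.88 × 10^-9
Let x = [H+] at equilibrium. Ka = x²/(0.169 − x).
Assume x ≪ 0.169: x ≈ √(5.88 × 10^-9 × 0.169) = 3.15 × 10^-5 M
Check: 0.019% ionized — well under 5%, approximation valid.
pH = −log(3.15 × 10^-5) = 4.50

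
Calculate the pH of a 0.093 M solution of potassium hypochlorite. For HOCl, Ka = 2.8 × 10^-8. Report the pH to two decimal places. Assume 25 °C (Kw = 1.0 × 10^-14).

pH = 10.26

OCl- is the conjugate base of the weak acid HOCl.
Kb = Kw/Ka = 1.0×10^-14 / 2.8 × 10^-8 = 3.57 × 10^-7
Kb = x²/(0.093 − x) = 3.57 × 10^-7
Assume x ≪ 0.093: x ≈ √(3.57 × 10^-7 × 0.093) = 1.82 × 10^-4 M
Check: 0.2% ionized — well under 5%, approximation valid.
pOH = 3.74, so pH = 14.00 − pOH = 10.26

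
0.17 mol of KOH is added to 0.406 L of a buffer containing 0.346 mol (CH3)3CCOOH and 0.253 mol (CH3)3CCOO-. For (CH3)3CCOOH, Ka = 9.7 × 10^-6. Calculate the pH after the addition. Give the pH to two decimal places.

OH- converts (CH3)3CCOOH to (CH3)3CCOO-: (CH3)3CCOOH → 0.176 mol, (CH3)3CCOO- → 0.423 mol.
pKa = −log(9.7 × 10^-6) = 5.013
pH = pKa + log(n_(CH3)3CCOO-/n_(CH3)3CCOOH) = 5.013 + log(0.423/0.176) = 5.013 + (+0.381)

pH = 5.39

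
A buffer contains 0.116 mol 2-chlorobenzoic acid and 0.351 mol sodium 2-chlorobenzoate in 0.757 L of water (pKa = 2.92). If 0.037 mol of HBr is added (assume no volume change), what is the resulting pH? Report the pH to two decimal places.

Added H+ converts ClC6H4COO- to ClC6H4COOH: ClC6H4COOH → 0.153 mol, ClC6H4COO- → 0.314 mol.
Henderson–Hasselbalch with mole ratio 0.314/0.153: pH = 2.92 + (+0.312)

pH = 3.23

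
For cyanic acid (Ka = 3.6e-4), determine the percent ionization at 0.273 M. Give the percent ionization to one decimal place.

3.6%

HOCN ⇌ OCN- + H+; let x = [H+] at equilibrium.
x ≈ √(Ka·C₀) = √(3.6 × 10^-4 × 0.273) = 9.91 × 10^-3 M
% ionization = x/C₀ × 100% = 9.91 × 10^-3/0.273 × 100% = 3.6%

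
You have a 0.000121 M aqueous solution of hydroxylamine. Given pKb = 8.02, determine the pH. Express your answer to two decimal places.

pH = 8.03

NH2OH + H2O ⇌ NH3OH+ + OH-
Kb = 10^(−8.02) = 9.55 × 10^-9
Let x = [OH-] at equilibrium. Kb = x²/(0.000121 − x).
Neglecting x in the denominator: x = √(9.55 × 10^-9 × 0.000121) = 1.07 × 10^-6 M
pOH = −log(1.07 × 10^-6) = 5.97; pH = 14.00 − 5.97 = 8.03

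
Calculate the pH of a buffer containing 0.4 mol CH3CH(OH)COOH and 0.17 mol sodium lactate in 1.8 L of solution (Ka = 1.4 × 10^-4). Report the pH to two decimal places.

pKa = −log(1.4 × 10^-4) = 3.854
Henderson–Hasselbalch: pH = pKa + log([CH3CH(OH)COO-]/[CH3CH(OH)COOH]) = 3.854 + log(0.17/0.4)
pH = 3.854 + (-0.372) = 3.48

pH = 3.48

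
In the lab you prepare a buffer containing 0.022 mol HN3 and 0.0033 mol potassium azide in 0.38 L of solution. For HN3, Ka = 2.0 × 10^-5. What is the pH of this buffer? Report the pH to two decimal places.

pKa = −log(2.0 × 10^-5) = 4.699
Using pH = pKa + log([base]/[acid]) with [base]/[acid] = 0.0033/0.022:
pH = 4.699 + (-0.824) = 3.88

pH = 3.88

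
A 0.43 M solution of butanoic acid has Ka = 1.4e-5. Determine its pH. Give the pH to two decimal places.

pH = 2.61

CH3(CH2)2COOH ⇌ CH3(CH2)2COO- + H+
From the ICE table, Ka = [H+]²/(0.43 − [H+]) = 1.4 × 10^-5.
Since Ka ≪ C₀, [H+] ≈ √(Ka·C₀) = 2.45 × 10^-3 M.
pH = −log[H+] = −log(2.45 × 10^-3) = 2.61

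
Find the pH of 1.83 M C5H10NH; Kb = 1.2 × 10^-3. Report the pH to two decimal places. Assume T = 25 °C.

C5H10NH + H2O ⇌ C5H10NH2+ + OH-
From the ICE table, Kb = [OH-]²/(1.83 − [OH-]) = 1.2 × 10^-3.
Since Kb ≪ C₀, [OH-] ≈ √(Kb·C₀) = 4.69 × 10^-2 M.
pOH = 1.33, so pH = 14.00 − pOH = 12.67

pH = 12.67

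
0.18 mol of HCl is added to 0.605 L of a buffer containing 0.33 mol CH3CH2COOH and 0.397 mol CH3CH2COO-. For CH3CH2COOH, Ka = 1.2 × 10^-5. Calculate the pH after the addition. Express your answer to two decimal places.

pH = 4.55

After neutralization: n(CH3CH2COOH) = 0.51 mol, n(CH3CH2COO-) = 0.217 mol.
pKa = −log(1.2 × 10^-5) = 4.921
Henderson–Hasselbalch with mole ratio 0.217/0.51: pH = 4.921 + (-0.371)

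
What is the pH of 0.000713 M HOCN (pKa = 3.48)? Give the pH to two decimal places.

HOCN ⇌ OCN- + H+
Ka = 10^(−3.48) = 3.31 × 10^-4
Ka = x²/(0.000713 − x) = 3.31 × 10^-4
The 5% rule fails; solving x² + Ka·x − Ka·C₀ = 0 exactly:
x = (−Ka + √(Ka² + 4·Ka·C₀))/2 = 3.48 × 10^-4 M
pH = −log(3.48 × 10^-4) = 3.46

pH = 3.46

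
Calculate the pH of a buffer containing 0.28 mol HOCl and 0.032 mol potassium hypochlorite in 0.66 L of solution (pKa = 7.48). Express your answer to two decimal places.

Using pH = pKa + log([base]/[acid]) with [base]/[acid] = 0.032/0.28:
pH = 7.48 + (-0.942) = 6.54

pH = 6.54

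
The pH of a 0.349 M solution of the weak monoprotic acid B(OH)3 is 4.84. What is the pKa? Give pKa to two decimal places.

[H+] = 10^(-4.84) = 1.45 × 10^-5 M
At equilibrium [HA] = 0.349 − 1.45 × 10^-5 = 3.49 × 10^-1 M
Ka = [H+][A-]/[HA] = (1.45 × 10^-5)² / 3.49 × 10^-1 = 6.02 × 10^-10
pKa = -log(6.02 × 10^-10) = 9.22

pKa = 9.22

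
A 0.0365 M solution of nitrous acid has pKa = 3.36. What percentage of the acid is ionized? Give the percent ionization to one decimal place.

HNO2 ⇌ NO2- + H+; let x = [H+] at equilibrium.
Ka = 10^(−3.36) = 4.37 × 10^-4
Ka = x²/(C₀ − x); solving the quadratic gives x = 3.78 × 10^-3 M.
Fraction ionized = 3.78 × 10^-3 / 0.0365 = 0.1036 → 10.4%

10.4%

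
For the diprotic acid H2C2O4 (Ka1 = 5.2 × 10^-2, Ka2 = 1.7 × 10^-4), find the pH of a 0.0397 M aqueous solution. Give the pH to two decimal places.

Since Ka1 ≫ Ka2, the first ionization dominates [H+].
Ka1 = x²/(0.0397 − x) = 5.2 × 10^-2
Solving the quadratic: x = (−Ka1 + √(Ka1² + 4·Ka1·C₀))/2 = 2.63 × 10^-2 M
pH = −log(2.63 × 10^-2) = 1.58

pH = 1.58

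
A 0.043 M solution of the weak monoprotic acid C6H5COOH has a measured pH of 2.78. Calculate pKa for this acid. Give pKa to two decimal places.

[H+] = 10^(-2.78) = 1.66 × 10^-3 M
At equilibrium [HA] = 0.043 − 1.66 × 10^-3 = 4.13 × 10^-2 M
Ka = [H+][A-]/[HA] = (1.66 × 10^-3)² / 4.13 × 10^-2 = 6.67 × 10^-5
pKa = -log(6.67 × 10^-5) = 4.18

pKa = 4.18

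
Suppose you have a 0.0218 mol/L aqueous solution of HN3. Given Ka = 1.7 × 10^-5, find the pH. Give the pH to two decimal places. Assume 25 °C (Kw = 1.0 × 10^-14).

HN3 ⇌ N3- + H+
Let x = [H+] at equilibrium. Ka = x²/(0.0218 − x).
Since Ka ≪ C₀, x ≈ √(Ka·C₀) = 6.09 × 10^-4 M.
Check: 2.8% ionized — well under 5%, approximation valid.
pH = −log(6.09 × 10^-4) = 3.22

pH = 3.22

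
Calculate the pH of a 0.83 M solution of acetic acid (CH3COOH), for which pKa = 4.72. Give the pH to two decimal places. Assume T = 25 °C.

CH3COOH ⇌ CH3COO- + H+
Ka = 10^(−4.72) = 1.91 × 10^-5
From the ICE table, Ka = [H+]²/(0.83 − [H+]) = 1.91 × 10^-5.
Since Ka ≪ C₀, [H+] ≈ √(Ka·C₀) = 3.98 × 10^-3 M.
Check: 0.48% ionized — well under 5%, approximation valid.
pH = −log(3.98 × 10^-3) = 2.40

pH = 2.40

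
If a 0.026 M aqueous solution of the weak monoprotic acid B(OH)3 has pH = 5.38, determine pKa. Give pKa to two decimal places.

[H+] = 10^(-5.38) = 4.17 × 10^-6 M
At equilibrium [HA] = 0.026 − 4.17 × 10^-6 = 2.60 × 10^-2 M
Ka = [H+][A-]/[HA] = (4.17 × 10^-6)² / 2.60 × 10^-2 = 6.69 × 10^-10
pKa = -log(6.69 × 10^-10) = 9.17

pKa = 9.17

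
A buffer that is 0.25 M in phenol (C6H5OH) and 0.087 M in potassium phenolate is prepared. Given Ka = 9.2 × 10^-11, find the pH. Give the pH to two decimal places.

pKa = −log(9.2 × 10^-11) = 10.036
Henderson–Hasselbalch: pH = pKa + log([C6H5O-]/[C6H5OH]) = 10.036 + log(0.087/0.25)
pH = 10.036 + (-0.458) = 9.58

pH = 9.58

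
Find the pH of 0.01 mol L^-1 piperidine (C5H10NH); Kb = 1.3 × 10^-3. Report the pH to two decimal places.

pH = 11.48

C5H10NH + H2O ⇌ C5H10NH2+ + OH-
From the ICE table, Kb = x²/(0.01 − x) = 1.3 × 10^-3.
The 5% rule fails; solving x² + Kb·x − Kb·C₀ = 0 exactly:
x = (−Kb + √(Kb² + 4·Kb·C₀))/2 = 3.01 × 10^-3 M
pOH = 2.52, so pH = 14.00 − pOH = 11.48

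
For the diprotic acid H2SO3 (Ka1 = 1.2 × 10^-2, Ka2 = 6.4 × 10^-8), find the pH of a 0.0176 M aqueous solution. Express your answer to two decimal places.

pH = 2.01

Since Ka1 ≫ Ka2, the first ionization dominates [H+].
Ka1 = x²/(0.0176 − x) = 1.2 × 10^-2
Solving the quadratic: x = (−Ka1 + √(Ka1² + 4·Ka1·C₀))/2 = 9.72 × 10^-3 M
pH = −log(9.72 × 10^-3) = 2.01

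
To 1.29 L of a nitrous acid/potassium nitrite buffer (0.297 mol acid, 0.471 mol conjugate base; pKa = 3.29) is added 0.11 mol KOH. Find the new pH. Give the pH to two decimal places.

pH = 3.78

OH- converts HNO2 to NO2-: HNO2 → 0.187 mol, NO2- → 0.581 mol.
Henderson–Hasselbalch with mole ratio 0.581/0.187: pH = 3.29 + (+0.492)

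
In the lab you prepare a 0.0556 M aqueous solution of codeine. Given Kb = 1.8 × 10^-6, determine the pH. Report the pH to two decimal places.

C18H21NO3 + H2O ⇌ C18H22NO3+ + OH-
Kb = x²/(0.0556 − x) = 1.8 × 10^-6
Neglecting x in the denominator: x = √(1.8 × 10^-6 × 0.0556) = 3.16 × 10^-4 M
pOH = 3.50, so pH = 14.00 − pOH = 10.50

pH = 10.50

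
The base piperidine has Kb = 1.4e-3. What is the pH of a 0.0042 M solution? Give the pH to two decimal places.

pH = 11.26

C5H10NH + H2O ⇌ C5H10NH2+ + OH-
From the ICE table, Kb = x²/(0.0042 − x) = 1.4 × 10^-3.
x is not negligible relative to C₀; solve x² + 0.0014·x − 5.88e-06 = 0.
x = (−Kb + √(Kb² + 4·Kb·C₀))/2 = 1.82 × 10^-3 M
pOH = 2.74, so pH = 14.00 − pOH = 11.26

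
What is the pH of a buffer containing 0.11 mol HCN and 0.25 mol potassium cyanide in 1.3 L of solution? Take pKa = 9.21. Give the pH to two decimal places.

pH = pKa + log([A⁻]/[HA]) = 9.21 + log(0.25/0.11)
pH = 9.21 + (+0.357) = 9.57

pH = 9.57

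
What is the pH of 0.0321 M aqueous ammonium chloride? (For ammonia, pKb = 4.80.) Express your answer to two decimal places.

pH = 5.35

NH4+ is the conjugate acid of the weak base NH3.
Kb = 10^(−4.80) = 1.58 × 10^-5
Ka = Kw/Kb = 1.0×10^-14 / 1.58 × 10^-5 = 6.33 × 10^-10
Ka = [H+]²/(0.0321 − [H+]) = 6.33 × 10^-10
Neglecting [H+] in the denominator: [H+] = √(6.33 × 10^-10 × 0.0321) = 4.51 × 10^-6 M
([H+]/C₀ = 0.014% < 5%, so the approximation holds.)
pH = −log[H+] = −log(4.51 × 10^-6) = 5.35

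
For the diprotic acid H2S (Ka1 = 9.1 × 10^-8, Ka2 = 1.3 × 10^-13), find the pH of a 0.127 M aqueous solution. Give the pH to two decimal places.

pH = 3.97

Since Ka1 ≫ Ka2, the first ionization dominates [H+].
Ka1 = x²/(0.127 − x) = 9.1 × 10^-8
x ≈ √(9.1 × 10^-8 × 0.127) = 1.08 × 10^-4 M
pH = −log(1.08 × 10^-4) = 3.97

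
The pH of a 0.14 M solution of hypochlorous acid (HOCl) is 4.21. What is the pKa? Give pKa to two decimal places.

[H+] = 10^(-4.21) = 6.17 × 10^-5 M
At equilibrium [HA] = 0.14 − 6.17 × 10^-5 = 1.40 × 10^-1 M
Ka = [H+][A-]/[HA] = (6.17 × 10^-5)² / 1.40 × 10^-1 = 2.72 × 10^-8
pKa = -log(2.72 × 10^-8) = 7.57

pKa = 7.57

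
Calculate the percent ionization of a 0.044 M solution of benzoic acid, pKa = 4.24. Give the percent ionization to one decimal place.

3.6%

C6H5COOH ⇌ C6H5COO- + H+; let x = [H+] at equilibrium.
Ka = 10^(−4.24) = 5.75 × 10^-5
x ≈ √(Ka·C₀) = √(5.75 × 10^-5 × 0.044) = 1.59 × 10^-3 M
% ionization = x/C₀ × 100% = 1.59 × 10^-3/0.044 × 100% = 3.6%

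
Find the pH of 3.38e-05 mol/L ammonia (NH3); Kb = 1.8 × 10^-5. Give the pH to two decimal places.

NH3 + H2O ⇌ NH4+ + OH-
From the ICE table, Kb = [OH-]²/(3.38e-05 − [OH-]) = 1.8 × 10^-5.
The 5% rule fails; solving [OH-]² + Kb·[OH-] − Kb·C₀ = 0 exactly:
[OH-] = (−Kb + √(Kb² + 4·Kb·C₀))/2 = 1.73 × 10^-5 M
pOH = 4.76, so pH = 14.00 − pOH = 9.24

pH = 9.24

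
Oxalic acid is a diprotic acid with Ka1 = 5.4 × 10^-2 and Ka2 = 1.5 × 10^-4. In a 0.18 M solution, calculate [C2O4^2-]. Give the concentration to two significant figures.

1.5 × 10^-4 M

First ionization gives [H+] ≈ [HC2O4-] = 7.52 × 10^-2 M.
Second step: Ka2 = [H+][C2O4^2-]/[HC2O4-] ≈ [C2O4^2-] (since [H+] ≈ [HC2O4-]).
So [C2O4^2-] ≈ Ka2.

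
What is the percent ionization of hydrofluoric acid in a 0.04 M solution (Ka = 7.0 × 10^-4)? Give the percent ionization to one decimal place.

HF ⇌ F- + H+; let x = [H+] at equilibrium.
Ka = x²/(C₀ − x); solving the quadratic gives x = 4.95 × 10^-3 M.
% ionization = x/C₀ × 100% = 4.95 × 10^-3/0.04 × 100% = 12.4%

12.4%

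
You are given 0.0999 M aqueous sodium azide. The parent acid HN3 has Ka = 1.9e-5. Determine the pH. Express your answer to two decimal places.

N3- is the conjugate base of the weak acid HN3.
Kb = Kw/Ka = 1.0×10^-14 / 1.9 × 10^-5 = 5.26 × 10^-10
From the ICE table, Kb = [OH-]²/(0.0999 − [OH-]) = 5.26 × 10^-10.
Assume [OH-] ≪ 0.0999: [OH-] ≈ √(5.26 × 10^-10 × 0.0999) = 7.25 × 10^-6 M
Check: 0.0073% ionized — well under 5%, approximation valid.
pOH = 5.14, so pH = 14.00 − pOH = 8.86

pH = 8.86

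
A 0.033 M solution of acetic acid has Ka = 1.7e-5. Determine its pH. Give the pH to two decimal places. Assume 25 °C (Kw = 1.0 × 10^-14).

pH = 3.13

CH3COOH ⇌ CH3COO- + H+
From the ICE table, Ka = [H+]²/(0.033 − [H+]) = 1.7 × 10^-5.
Since Ka ≪ C₀, [H+] ≈ √(Ka·C₀) = 7.49 × 10^-4 M.
pH = −log(7.49 × 10^-4) = 3.13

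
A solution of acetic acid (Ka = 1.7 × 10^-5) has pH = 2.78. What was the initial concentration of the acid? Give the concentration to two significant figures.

[H+] = 10^(-2.78) = 1.66 × 10^-3 M = x
Ka = x²/(C₀ − x) ⇒ C₀ = x + x²/Ka
C₀ = 1.66 × 10^-3 + (1.66 × 10^-3)²/(1.7 × 10^-5) = 1.64 × 10^-1 M

C₀ = 1.6 × 10^-1 M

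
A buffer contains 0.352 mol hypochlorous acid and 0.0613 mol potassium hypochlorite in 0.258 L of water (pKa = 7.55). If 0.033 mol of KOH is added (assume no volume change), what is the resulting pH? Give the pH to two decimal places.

pH = 7.02

After neutralization: n(HOCl) = 0.319 mol, n(OCl-) = 0.0943 mol.
pH = pKa + log(n_OCl-/n_HOCl) = 7.55 + log(0.0943/0.319) = 7.55 + (-0.529)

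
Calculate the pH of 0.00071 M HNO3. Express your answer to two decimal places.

pH = 3.15

HNO3 is a strong acid and dissociates completely, so [H+] = 0.00071 M.
pH = -log(0.00071) = 3.15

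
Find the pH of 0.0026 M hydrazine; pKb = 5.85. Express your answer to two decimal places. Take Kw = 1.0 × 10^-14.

N2H4 + H2O ⇌ N2H5+ + OH-
Kb = 10^(−5.85) = 1.41 × 10^-6
Kb = x²/(0.0026 − x) = 1.41 × 10^-6
Neglecting x in the denominator: x = √(1.41 × 10^-6 × 0.0026) = 6.05 × 10^-5 M
(x/C₀ = 2.3% < 5%, so the approximation holds.)
pOH = −log(6.05 × 10^-5) = 4.22; pH = 14.00 − 4.22 = 9.78

pH = 9.78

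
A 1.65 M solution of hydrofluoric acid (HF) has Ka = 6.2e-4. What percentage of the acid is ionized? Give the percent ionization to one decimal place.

1.9%

HF ⇌ F- + H+; let x = [H+] at equilibrium.
x ≈ √(Ka·C₀) = √(6.2 × 10^-4 × 1.65) = 3.20 × 10^-2 M
Fraction ionized = 3.20 × 10^-2 / 1.65 = 0.0194 → 1.9%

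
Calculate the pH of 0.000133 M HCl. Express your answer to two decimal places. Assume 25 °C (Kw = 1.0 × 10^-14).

pH = 3.88

HCl is a strong acid and dissociates completely, so [H+] = 0.000133 M.
pH = -log(0.000133) = 3.88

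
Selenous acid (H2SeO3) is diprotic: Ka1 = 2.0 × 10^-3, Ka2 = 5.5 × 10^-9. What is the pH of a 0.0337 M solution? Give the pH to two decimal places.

Since Ka1 ≫ Ka2, the first ionization dominates [H+].
Ka1 = x²/(0.0337 − x) = 2.0 × 10^-3
Solving the quadratic: x = (−Ka1 + √(Ka1² + 4·Ka1·C₀))/2 = 7.27 × 10^-3 M
pH = −log(7.27 × 10^-3) = 2.14

pH = 2.14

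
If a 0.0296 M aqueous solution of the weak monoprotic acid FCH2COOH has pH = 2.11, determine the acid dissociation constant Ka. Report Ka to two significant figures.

Ka = 2.8 × 10^-3

[H+] = 10^(-2.11) = 7.76 × 10^-3 M
At equilibrium [HA] = 0.0296 − 7.76 × 10^-3 = 2.18 × 10^-2 M
Ka = [H+][A-]/[HA] = (7.76 × 10^-3)² / 2.18 × 10^-2 = 2.8 × 10^-3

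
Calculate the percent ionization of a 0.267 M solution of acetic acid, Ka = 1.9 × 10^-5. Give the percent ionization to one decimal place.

CH3COOH ⇌ CH3COO- + H+; let x = [H+] at equilibrium.
x ≈ √(Ka·C₀) = √(1.9 × 10^-5 × 0.267) = 2.25 × 10^-3 M
% ionization = x/C₀ × 100% = 2.25 × 10^-3/0.267 × 100% = 0.8%

0.8%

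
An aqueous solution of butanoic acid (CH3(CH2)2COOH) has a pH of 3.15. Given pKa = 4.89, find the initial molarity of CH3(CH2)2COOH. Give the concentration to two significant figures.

[H+] = 10^(-3.15) = 7.08 × 10^-4 M = x
Ka = 10^(−4.89) = 1.29 × 10^-5
Ka = x²/(C₀ − x) ⇒ C₀ = x + x²/Ka
C₀ = 7.08 × 10^-4 + (7.08 × 10^-4)²/(1.29 × 10^-5) = 3.96 × 10^-2 M

C₀ = 4.0 × 10^-2 M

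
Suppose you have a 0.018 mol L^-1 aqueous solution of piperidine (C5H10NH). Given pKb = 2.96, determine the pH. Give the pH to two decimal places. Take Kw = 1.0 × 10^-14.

pH = 11.59

C5H10NH + H2O ⇌ C5H10NH2+ + OH-
Kb = 10^(−2.96) = 1.10 × 10^-3
Let x = [OH-] at equilibrium. Kb = x²/(0.018 − x).
The 5% rule fails; solving x² + Kb·x − Kb·C₀ = 0 exactly:
x = [−0.0011 + √(0.0011² + 7.92e-05)]/2 = 3.93 × 10^-3 M
pOH = −log(3.93 × 10^-3) = 2.41; pH = 14.00 − 2.41 = 11.59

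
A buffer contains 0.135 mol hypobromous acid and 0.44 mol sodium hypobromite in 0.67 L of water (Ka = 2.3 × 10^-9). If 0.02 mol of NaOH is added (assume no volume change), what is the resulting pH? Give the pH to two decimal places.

pH = 9.24

After neutralization: n(HOBr) = 0.115 mol, n(OBr-) = 0.46 mol.
pKa = −log(2.3 × 10^-9) = 8.638
pH = pKa + log(n_OBr-/n_HOBr) = 8.638 + log(0.46/0.115) = 8.638 + (+0.602)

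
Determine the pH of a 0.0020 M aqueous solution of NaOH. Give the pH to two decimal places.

NaOH is a strong base; [OH-] = 0.002 M.
pOH = -log(0.002) = 2.70
pH = 14.00 - 2.70 = 11.30

pH = 11.30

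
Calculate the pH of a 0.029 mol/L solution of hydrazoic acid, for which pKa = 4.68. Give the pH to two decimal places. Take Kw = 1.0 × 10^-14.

pH = 3.11

HN3 ⇌ N3- + H+
Ka = 10^(−4.68) = 2.09 × 10^-5
From the ICE table, Ka = [H+]²/(0.029 − [H+]) = 2.09 × 10^-5.
Neglecting [H+] in the denominator: [H+] = √(2.09 × 10^-5 × 0.029) = 7.79 × 10^-4 M
pH = −log[H+] = −log(7.79 × 10^-4) = 3.11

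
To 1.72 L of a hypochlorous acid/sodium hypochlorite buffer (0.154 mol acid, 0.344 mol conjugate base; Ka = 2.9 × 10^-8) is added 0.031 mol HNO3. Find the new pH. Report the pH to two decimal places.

pH = 7.77

After neutralization: n(HOCl) = 0.185 mol, n(OCl-) = 0.313 mol.
pKa = −log(2.9 × 10^-8) = 7.538
pH = pKa + log(n_OCl-/n_HOCl) = 7.538 + log(0.313/0.185) = 7.538 + (+0.228)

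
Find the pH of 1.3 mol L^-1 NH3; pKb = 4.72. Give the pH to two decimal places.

NH3 + H2O ⇌ NH4+ + OH-
Kb = 10^(−4.72) = 1.91 × 10^-5
Kb = [OH-]²/(1.3 − [OH-]) = 1.91 × 10^-5
Neglecting [OH-] in the denominator: [OH-] = √(1.91 × 10^-5 × 1.3) = 4.98 × 10^-3 M
([OH-]/C₀ = 0.38% < 5%, so the approximation holds.)
pOH = 2.30, so pH = 14.00 − pOH = 11.70

pH = 11.70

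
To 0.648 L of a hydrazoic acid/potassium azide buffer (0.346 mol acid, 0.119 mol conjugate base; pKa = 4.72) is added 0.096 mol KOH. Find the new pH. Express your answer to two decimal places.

pH = 4.65

After neutralization: n(HN3) = 0.25 mol, n(N3-) = 0.215 mol.
pH = pKa + log(n_N3-/n_HN3) = 4.72 + log(0.215/0.25) = 4.72 + (-0.066)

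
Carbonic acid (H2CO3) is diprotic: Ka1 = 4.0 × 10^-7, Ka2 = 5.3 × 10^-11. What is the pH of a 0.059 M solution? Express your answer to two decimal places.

Ka1 ≫ Ka2, so treat the first dissociation as the only significant source of H+.
Ka1 = x²/(0.059 − x) = 4.0 × 10^-7
x ≈ √(4.0 × 10^-7 × 0.059) = 1.54 × 10^-4 M
pH = −log(1.54 × 10^-4) = 3.81

pH = 3.81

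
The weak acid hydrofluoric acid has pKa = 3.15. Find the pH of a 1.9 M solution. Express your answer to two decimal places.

HF ⇌ F- + H+
Ka = 10^(−3.15) = 7.08 × 10^-4
From the ICE table, Ka = [H+]²/(1.9 − [H+]) = 7.08 × 10^-4.
Assume [H+] ≪ 1.9: [H+] ≈ √(7.08 × 10^-4 × 1.9) = 3.67 × 10^-2 M
pH = −log(3.67 × 10^-2) = 1.44

pH = 1.44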